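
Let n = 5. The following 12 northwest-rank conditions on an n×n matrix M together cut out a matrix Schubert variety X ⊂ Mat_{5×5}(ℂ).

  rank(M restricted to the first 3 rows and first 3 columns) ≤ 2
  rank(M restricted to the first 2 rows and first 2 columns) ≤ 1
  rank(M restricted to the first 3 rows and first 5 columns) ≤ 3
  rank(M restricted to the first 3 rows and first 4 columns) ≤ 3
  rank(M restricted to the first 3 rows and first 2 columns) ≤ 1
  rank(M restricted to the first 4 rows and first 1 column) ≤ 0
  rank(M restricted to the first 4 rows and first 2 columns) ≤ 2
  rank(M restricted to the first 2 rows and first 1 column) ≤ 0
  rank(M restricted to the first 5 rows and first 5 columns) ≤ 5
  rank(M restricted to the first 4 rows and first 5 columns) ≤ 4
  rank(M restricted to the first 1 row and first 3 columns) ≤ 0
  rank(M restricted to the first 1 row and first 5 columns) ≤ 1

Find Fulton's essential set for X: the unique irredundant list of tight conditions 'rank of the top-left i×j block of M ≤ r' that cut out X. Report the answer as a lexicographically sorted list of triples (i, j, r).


Propagating the 12 rank bounds to every northwest block:

  i=1: 0, 0, 0, 1, 1
  i=2: 0, 1, 1, 2, 2
  i=3: 0, 1, 2, 3, 3
  i=4: 0, 1, 2, 3, 4
  i=5: 1, 2, 3, 4, 5

so w = (4, 2, 3, 5, 1).

D(w) has 6 cells with 2 SE-corners; essential set:

[(1, 3, 0), (4, 1, 0)]


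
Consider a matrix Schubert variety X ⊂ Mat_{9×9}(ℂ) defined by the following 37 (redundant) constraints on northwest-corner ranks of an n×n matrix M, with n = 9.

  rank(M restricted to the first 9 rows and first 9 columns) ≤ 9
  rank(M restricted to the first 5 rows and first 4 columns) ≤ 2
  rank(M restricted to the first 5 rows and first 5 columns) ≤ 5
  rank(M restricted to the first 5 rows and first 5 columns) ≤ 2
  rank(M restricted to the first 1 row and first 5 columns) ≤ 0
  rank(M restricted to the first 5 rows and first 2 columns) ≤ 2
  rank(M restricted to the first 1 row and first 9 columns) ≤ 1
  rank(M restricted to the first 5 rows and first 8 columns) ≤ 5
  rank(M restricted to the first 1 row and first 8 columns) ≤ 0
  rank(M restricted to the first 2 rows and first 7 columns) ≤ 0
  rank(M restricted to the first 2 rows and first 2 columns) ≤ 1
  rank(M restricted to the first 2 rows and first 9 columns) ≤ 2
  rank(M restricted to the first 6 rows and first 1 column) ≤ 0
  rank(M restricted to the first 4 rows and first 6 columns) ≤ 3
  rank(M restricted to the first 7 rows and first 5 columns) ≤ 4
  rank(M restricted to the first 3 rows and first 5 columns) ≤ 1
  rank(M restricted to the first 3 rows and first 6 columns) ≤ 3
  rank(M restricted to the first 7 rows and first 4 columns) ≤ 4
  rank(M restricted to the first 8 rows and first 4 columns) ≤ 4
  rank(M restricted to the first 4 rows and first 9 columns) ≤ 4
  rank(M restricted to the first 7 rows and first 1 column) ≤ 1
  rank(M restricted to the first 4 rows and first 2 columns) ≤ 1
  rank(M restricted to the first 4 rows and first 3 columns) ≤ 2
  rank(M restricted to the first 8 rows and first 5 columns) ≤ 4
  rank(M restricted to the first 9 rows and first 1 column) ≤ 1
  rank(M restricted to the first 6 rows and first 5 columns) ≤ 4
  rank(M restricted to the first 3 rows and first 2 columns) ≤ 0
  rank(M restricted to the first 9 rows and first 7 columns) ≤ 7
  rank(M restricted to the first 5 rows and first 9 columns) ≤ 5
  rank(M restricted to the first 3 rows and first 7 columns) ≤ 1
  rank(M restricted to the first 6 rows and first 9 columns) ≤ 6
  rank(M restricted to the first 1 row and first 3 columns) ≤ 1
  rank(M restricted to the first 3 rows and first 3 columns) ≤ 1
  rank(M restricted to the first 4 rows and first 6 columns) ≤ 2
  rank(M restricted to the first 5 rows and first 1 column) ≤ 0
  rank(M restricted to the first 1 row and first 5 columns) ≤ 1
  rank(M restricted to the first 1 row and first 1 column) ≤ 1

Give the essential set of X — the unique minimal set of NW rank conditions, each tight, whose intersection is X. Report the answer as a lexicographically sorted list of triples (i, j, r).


Rank table r_w(9×9) implied by the 37 constraints:

  0  0  0  0  0  0  0  0  1
  0  0  0  0  0  0  0  1  2
  0  0  1  1  1  1  1  2  3
  0  1  2  2  2  2  2  3  4
  0  1  2  2  2  3  3  4  5
  0  1  2  3  3  4  4  5  6
  1  2  3  4  4  5  5  6  7
  1  2  3  4  4  5  6  7  8
  1  2  3  4  5  6  7  8  9

the unique w with this rank table is (9, 8, 3, 2, 6, 4, 1, 7, 5).

D(w) has 23 cells with 6 SE-corners; essential set:

[(1, 8, 0), (2, 7, 0), (3, 2, 0), (5, 5, 2), (6, 1, 0), (8, 5, 4)]


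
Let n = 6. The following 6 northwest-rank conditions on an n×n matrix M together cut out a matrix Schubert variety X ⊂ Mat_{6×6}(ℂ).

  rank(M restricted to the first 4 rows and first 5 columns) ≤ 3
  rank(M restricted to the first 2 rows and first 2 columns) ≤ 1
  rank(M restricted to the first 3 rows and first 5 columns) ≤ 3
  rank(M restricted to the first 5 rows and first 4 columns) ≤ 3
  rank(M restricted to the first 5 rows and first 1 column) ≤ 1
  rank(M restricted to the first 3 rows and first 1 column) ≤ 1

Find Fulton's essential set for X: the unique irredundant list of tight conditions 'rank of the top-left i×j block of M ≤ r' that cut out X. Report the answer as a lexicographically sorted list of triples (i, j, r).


Computing R[i][j] = min implied NW-rank bound (n=6, 6 conditions):

  1  1  1  1  1  1
  1  1  2  2  2  2
  1  2  3  3  3  3
  1  2  3  3  3  4
  1  2  3  3  4  5
  1  2  3  4  5  6

giving w = (1, 3, 2, 6, 5, 4) via Δ²R.

ℓ(w)=4; the 3 essential cells (i,j,r):

[(2, 2, 1), (4, 5, 3), (5, 4, 3)]


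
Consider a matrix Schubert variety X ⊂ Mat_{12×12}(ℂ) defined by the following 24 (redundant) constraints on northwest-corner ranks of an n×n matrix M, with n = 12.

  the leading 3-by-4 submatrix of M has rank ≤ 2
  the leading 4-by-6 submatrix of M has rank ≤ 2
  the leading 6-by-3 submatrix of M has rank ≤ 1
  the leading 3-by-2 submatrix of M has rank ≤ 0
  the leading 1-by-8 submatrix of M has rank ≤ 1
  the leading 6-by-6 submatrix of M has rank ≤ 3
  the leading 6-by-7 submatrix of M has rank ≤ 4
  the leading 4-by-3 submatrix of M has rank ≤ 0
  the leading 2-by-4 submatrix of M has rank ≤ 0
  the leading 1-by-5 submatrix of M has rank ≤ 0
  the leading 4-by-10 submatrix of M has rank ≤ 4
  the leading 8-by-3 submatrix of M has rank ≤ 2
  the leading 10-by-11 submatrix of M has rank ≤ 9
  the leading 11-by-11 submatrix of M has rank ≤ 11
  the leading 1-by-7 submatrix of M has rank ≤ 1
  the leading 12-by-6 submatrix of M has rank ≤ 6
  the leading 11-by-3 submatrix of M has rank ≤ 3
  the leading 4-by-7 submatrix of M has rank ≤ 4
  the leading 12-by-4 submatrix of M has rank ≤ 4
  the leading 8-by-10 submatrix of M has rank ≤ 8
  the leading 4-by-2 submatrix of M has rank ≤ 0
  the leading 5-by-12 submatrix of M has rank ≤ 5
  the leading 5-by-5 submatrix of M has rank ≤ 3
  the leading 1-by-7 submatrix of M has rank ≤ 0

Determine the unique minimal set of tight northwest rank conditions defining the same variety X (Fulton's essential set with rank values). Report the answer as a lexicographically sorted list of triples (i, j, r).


Computing R[i][j] = min implied NW-rank bound (n=12, 24 conditions):

  R[1]: 0 | 0 | 0 | 0 | 0 | 0 | 0 | 1 | 1 | 1 | 1 | 1
  R[2]: 0 | 0 | 0 | 0 | 1 | 1 | 1 | 2 | 2 | 2 | 2 | 2
  R[3]: 0 | 0 | 0 | 1 | 2 | 2 | 2 | 3 | 3 | 3 | 3 | 3
  R[4]: 0 | 0 | 0 | 1 | 2 | 2 | 3 | 4 | 4 | 4 | 4 | 4
  R[5]: 1 | 1 | 1 | 2 | 3 | 3 | 4 | 5 | 5 | 5 | 5 | 5
  R[6]: 1 | 1 | 1 | 2 | 3 | 3 | 4 | 5 | 6 | 6 | 6 | 6
  R[7]: 1 | 2 | 2 | 3 | 4 | 4 | 5 | 6 | 7 | 7 | 7 | 7
  R[8]: 1 | 2 | 2 | 3 | 4 | 5 | 6 | 7 | 8 | 8 | 8 | 8
  R[9]: 1 | 2 | 3 | 4 | 5 | 6 | 7 | 8 | 9 | 9 | 9 | 9
  R[10]: 1 | 2 | 3 | 4 | 5 | 6 | 7 | 8 | 9 | 9 | 9 | 10
  R[11]: 1 | 2 | 3 | 4 | 5 | 6 | 7 | 8 | 9 | 10 | 10 | 11
  R[12]: 1 | 2 | 3 | 4 | 5 | 6 | 7 | 8 | 9 | 10 | 11 | 12

hence w(1..12) = (8, 5, 4, 7, 1, 9, 2, 6, 3, 12, 10, 11).

8 SE-corners of the 24-cell Rothe diagram give Ess(w):

[(1, 7, 0), (2, 4, 0), (4, 3, 0), (4, 6, 2), (6, 3, 1), (6, 6, 3), (8, 3, 2), (10, 11, 9)]


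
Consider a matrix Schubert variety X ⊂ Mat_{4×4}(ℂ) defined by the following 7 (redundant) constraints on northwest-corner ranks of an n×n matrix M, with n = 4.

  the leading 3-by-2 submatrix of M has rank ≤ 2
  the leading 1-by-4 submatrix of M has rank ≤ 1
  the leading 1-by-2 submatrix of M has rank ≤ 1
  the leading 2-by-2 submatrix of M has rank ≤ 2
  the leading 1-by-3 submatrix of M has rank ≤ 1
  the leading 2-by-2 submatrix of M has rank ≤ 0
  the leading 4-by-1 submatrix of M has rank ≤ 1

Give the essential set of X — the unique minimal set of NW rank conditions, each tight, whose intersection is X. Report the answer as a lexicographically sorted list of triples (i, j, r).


The tightest implied rank at each (i,j), from the 7 conditions:

  0 0 1 1
  0 0 1 2
  1 1 2 3
  1 2 3 4

second differences of R give the permutation w = (3, 4, 1, 2).

Rothe diagram D(w) (4 cells), 1 SE-corner (essential condition):

[(2, 2, 0)]


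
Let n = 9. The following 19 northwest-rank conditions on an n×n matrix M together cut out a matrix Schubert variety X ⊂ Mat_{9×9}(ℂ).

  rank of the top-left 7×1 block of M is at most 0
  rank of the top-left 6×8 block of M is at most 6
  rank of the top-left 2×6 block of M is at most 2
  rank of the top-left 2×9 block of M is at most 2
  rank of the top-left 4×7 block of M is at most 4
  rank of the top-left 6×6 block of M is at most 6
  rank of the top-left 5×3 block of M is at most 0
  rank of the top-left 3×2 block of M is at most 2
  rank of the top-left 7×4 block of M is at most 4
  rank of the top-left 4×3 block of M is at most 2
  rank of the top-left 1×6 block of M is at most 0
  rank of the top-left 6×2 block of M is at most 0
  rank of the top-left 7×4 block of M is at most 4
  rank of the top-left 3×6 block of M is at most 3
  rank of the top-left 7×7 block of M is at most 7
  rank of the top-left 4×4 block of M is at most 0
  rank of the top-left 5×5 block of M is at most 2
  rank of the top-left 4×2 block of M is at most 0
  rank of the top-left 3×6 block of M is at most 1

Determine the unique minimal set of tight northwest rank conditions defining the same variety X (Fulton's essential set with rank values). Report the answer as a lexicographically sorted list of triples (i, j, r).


Computing R[i][j] = min implied NW-rank bound (n=9, 19 conditions):

  0 | 0 | 0 | 0 | 0 | 0 | 1 | 1 | 1
  0 | 0 | 0 | 0 | 1 | 1 | 2 | 2 | 2
  0 | 0 | 0 | 0 | 1 | 1 | 2 | 3 | 3
  0 | 0 | 0 | 0 | 1 | 2 | 3 | 4 | 4
  0 | 0 | 0 | 1 | 2 | 3 | 4 | 5 | 5
  0 | 0 | 1 | 2 | 3 | 4 | 5 | 6 | 6
  0 | 1 | 2 | 3 | 4 | 5 | 6 | 7 | 7
  1 | 2 | 3 | 4 | 5 | 6 | 7 | 8 | 8
  1 | 2 | 3 | 4 | 5 | 6 | 7 | 8 | 9

giving w = (7, 5, 8, 6, 4, 3, 2, 1, 9) via Δ²R.

6 SE-corners of the 25-cell Rothe diagram give Ess(w):

[(1, 6, 0), (3, 6, 1), (4, 4, 0), (5, 3, 0), (6, 2, 0), (7, 1, 0)]


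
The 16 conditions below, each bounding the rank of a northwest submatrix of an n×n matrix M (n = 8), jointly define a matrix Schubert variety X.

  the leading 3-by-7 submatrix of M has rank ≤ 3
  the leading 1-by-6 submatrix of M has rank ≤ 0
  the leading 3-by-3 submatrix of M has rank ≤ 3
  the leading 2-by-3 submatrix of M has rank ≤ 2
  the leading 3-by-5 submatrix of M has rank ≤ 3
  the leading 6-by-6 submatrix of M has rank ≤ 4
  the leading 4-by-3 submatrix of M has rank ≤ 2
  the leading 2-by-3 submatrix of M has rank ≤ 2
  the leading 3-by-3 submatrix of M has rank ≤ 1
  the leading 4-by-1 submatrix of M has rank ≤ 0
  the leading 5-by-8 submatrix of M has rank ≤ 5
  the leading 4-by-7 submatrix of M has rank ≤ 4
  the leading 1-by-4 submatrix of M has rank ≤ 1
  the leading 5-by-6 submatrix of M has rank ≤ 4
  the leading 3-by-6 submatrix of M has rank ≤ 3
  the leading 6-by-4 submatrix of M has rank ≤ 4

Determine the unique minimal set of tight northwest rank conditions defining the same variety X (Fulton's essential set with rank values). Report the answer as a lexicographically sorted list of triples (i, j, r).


Rank table r_w(8×8) implied by the 16 constraints:

  row 1: 0, 0, 0, 0, 0, 0, 1, 1
  row 2: 0, 1, 1, 1, 1, 1, 2, 2
  row 3: 0, 1, 1, 2, 2, 2, 3, 3
  row 4: 0, 1, 2, 3, 3, 3, 4, 4
  row 5: 1, 2, 3, 4, 4, 4, 5, 5
  row 6: 1, 2, 3, 4, 4, 4, 5, 6
  row 7: 1, 2, 3, 4, 5, 5, 6, 7
  row 8: 1, 2, 3, 4, 5, 6, 7, 8

giving w = (7, 2, 4, 3, 1, 8, 5, 6) via Δ²R.

|D(w)|=12, |Ess(w)|=4:

[(1, 6, 0), (3, 3, 1), (4, 1, 0), (6, 6, 4)]


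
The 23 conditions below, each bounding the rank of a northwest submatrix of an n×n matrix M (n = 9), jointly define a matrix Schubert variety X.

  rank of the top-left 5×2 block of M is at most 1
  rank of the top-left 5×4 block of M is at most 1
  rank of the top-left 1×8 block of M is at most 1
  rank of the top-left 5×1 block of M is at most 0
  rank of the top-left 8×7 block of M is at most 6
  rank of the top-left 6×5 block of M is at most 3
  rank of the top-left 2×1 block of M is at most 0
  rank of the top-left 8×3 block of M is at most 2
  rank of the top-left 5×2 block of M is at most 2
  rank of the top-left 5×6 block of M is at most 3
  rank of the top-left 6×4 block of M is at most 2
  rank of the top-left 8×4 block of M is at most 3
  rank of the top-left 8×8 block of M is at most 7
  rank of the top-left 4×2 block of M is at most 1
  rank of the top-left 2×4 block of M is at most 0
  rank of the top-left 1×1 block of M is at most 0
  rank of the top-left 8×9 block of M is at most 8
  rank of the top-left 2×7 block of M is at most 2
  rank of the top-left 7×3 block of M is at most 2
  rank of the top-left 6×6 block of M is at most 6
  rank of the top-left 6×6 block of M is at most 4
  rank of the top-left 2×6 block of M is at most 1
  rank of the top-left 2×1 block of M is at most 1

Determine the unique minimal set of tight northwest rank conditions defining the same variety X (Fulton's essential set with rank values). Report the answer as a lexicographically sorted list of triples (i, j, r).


Computing R[i][j] = min implied NW-rank bound (n=9, 23 conditions):

  0 | 0 | 0 | 0 | 1 | 1 | 1 | 1 | 1
  0 | 0 | 0 | 0 | 1 | 1 | 2 | 2 | 2
  0 | 1 | 1 | 1 | 2 | 2 | 3 | 3 | 3
  0 | 1 | 1 | 1 | 2 | 3 | 4 | 4 | 4
  0 | 1 | 1 | 1 | 2 | 3 | 4 | 5 | 5
  1 | 2 | 2 | 2 | 3 | 4 | 5 | 6 | 6
  1 | 2 | 2 | 3 | 4 | 5 | 6 | 7 | 7
  1 | 2 | 2 | 3 | 4 | 5 | 6 | 7 | 8
  1 | 2 | 3 | 4 | 5 | 6 | 7 | 8 | 9

hence w(1..9) = (5, 7, 2, 6, 8, 1, 4, 9, 3).

ℓ(w)=18; the 5 essential cells (i,j,r):

[(2, 4, 0), (2, 6, 1), (5, 1, 0), (5, 4, 1), (8, 3, 2)]


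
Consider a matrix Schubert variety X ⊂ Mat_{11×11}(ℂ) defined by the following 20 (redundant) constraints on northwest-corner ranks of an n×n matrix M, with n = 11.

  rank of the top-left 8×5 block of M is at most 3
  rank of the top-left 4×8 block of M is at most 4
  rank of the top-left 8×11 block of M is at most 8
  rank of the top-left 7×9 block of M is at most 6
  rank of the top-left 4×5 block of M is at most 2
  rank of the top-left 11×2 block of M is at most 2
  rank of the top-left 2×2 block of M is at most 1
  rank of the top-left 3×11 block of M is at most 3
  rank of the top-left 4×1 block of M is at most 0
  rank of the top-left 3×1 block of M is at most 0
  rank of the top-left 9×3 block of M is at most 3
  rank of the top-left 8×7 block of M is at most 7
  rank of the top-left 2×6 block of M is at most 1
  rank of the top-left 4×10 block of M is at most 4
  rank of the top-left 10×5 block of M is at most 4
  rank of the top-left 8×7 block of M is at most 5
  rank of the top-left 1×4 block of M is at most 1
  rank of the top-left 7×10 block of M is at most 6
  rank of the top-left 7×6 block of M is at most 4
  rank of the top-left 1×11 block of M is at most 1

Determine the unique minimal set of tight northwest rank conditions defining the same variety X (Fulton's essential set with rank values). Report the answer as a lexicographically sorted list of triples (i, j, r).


Computing R[i][j] = min implied NW-rank bound (n=11, 20 conditions):

  R[1]: 0, 1, 1, 1, 1, 1, 1, 1, 1, 1, 1
  R[2]: 0, 1, 1, 1, 1, 1, 2, 2, 2, 2, 2
  R[3]: 0, 1, 2, 2, 2, 2, 3, 3, 3, 3, 3
  R[4]: 0, 1, 2, 2, 2, 3, 4, 4, 4, 4, 4
  R[5]: 1, 2, 3, 3, 3, 4, 5, 5, 5, 5, 5
  R[6]: 1, 2, 3, 3, 3, 4, 5, 6, 6, 6, 6
  R[7]: 1, 2, 3, 3, 3, 4, 5, 6, 6, 6, 7
  R[8]: 1, 2, 3, 3, 3, 4, 5, 6, 7, 7, 8
  R[9]: 1, 2, 3, 4, 4, 5, 6, 7, 8, 8, 9
  R[10]: 1, 2, 3, 4, 4, 5, 6, 7, 8, 9, 10
  R[11]: 1, 2, 3, 4, 5, 6, 7, 8, 9, 10, 11

the unique w with this rank table is (2, 7, 3, 6, 1, 8, 11, 9, 4, 10, 5).

ℓ(w)=19; the 6 essential cells (i,j,r):

[(2, 6, 1), (4, 1, 0), (4, 5, 2), (7, 10, 6), (8, 5, 3), (10, 5, 4)]


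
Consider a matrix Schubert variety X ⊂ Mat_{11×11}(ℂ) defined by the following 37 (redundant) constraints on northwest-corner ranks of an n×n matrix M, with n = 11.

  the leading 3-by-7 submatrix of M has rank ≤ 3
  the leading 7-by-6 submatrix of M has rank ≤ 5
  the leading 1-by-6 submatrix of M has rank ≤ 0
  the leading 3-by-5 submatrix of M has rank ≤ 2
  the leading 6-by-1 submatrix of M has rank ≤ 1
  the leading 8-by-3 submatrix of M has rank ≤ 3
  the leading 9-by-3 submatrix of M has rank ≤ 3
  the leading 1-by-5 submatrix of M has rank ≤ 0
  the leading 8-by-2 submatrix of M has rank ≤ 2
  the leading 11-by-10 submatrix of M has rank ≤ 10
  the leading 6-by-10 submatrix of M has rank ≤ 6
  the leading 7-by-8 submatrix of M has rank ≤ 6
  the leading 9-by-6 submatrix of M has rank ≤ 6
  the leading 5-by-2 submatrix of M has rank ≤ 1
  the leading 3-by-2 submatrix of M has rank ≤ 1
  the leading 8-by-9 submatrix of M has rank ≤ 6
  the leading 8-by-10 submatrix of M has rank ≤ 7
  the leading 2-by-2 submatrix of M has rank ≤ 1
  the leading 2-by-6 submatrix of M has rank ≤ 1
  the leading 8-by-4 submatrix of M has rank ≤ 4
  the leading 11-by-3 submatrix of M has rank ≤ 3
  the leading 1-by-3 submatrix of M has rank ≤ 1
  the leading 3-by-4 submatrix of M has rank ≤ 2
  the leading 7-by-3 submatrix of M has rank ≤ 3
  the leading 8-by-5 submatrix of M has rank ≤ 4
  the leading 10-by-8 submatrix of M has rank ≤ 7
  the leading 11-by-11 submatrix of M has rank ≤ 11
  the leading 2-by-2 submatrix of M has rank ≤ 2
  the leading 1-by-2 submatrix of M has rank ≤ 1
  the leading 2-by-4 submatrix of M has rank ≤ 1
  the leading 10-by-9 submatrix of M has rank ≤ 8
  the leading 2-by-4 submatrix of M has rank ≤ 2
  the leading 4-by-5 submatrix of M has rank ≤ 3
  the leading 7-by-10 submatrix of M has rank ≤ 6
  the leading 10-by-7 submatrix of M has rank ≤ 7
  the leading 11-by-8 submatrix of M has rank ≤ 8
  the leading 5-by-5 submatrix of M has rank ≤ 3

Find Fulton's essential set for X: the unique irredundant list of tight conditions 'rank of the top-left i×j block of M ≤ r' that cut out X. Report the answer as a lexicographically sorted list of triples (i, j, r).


Propagating the 37 rank bounds to every northwest block:

  R[1]: 0, 0, 0, 0, 0, 0, 1, 1, 1, 1, 1
  R[2]: 1, 1, 1, 1, 1, 1, 2, 2, 2, 2, 2
  R[3]: 1, 1, 2, 2, 2, 2, 3, 3, 3, 3, 3
  R[4]: 1, 1, 2, 3, 3, 3, 4, 4, 4, 4, 4
  R[5]: 1, 1, 2, 3, 3, 4, 5, 5, 5, 5, 5
  R[6]: 1, 2, 3, 4, 4, 5, 6, 6, 6, 6, 6
  R[7]: 1, 2, 3, 4, 4, 5, 6, 6, 6, 6, 7
  R[8]: 1, 2, 3, 4, 4, 5, 6, 6, 6, 7, 8
  R[9]: 1, 2, 3, 4, 5, 6, 7, 7, 7, 8, 9
  R[10]: 1, 2, 3, 4, 5, 6, 7, 7, 8, 9, 10
  R[11]: 1, 2, 3, 4, 5, 6, 7, 8, 9, 10, 11

the unique w with this rank table is (7, 1, 3, 4, 6, 2, 11, 10, 5, 9, 8).

D(w) has 18 cells with 7 SE-corners; essential set:

[(1, 6, 0), (5, 2, 1), (5, 5, 3), (7, 10, 6), (8, 5, 4), (8, 9, 6), (10, 8, 7)]


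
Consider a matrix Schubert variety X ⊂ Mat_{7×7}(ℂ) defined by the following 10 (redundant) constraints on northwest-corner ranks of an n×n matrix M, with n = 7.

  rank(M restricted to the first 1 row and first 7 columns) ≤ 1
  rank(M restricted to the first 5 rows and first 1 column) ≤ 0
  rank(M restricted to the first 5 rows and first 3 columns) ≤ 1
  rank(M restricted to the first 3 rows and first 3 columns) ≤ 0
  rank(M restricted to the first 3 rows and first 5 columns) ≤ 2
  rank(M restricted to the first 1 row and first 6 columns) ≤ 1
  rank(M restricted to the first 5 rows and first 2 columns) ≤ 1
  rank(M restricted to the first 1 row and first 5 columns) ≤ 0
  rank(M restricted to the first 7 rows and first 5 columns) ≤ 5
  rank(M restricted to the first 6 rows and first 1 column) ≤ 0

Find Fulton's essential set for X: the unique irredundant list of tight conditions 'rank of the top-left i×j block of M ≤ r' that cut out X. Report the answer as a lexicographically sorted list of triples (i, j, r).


Recovering R(i,j) via the rank-extension bound from the 10 conditions:

  0 0 0 0 0 1 1
  0 0 0 1 1 2 2
  0 0 0 1 2 3 3
  0 1 1 2 3 4 4
  0 1 1 2 3 4 5
  0 1 2 3 4 5 6
  1 2 3 4 5 6 7

second differences of R give the permutation w = (6, 4, 5, 2, 7, 3, 1).

|D(w)|=15, |Ess(w)|=4:

[(1, 5, 0), (3, 3, 0), (5, 3, 1), (6, 1, 0)]


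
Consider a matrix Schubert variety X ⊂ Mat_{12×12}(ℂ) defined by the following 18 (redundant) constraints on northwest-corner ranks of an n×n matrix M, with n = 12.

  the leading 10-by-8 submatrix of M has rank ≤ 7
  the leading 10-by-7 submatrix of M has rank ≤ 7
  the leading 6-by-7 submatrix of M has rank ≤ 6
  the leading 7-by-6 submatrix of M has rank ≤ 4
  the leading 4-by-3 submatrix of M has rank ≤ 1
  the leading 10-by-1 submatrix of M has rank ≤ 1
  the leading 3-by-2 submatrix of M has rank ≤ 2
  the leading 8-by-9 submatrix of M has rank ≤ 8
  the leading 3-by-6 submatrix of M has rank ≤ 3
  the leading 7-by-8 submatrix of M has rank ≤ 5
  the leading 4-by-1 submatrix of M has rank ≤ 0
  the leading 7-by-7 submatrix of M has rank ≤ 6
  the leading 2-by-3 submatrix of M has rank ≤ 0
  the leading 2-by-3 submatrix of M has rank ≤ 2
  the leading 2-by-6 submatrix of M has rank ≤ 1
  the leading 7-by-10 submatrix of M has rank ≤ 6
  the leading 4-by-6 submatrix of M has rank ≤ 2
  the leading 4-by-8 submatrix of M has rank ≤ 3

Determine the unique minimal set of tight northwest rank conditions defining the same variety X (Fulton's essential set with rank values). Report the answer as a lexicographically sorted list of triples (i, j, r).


Recovering R(i,j) via the rank-extension bound from the 18 conditions:

  row 1: 0 | 0 | 0 | 1 | 1 | 1 | 1 | 1 | 1 | 1 | 1 | 1
  row 2: 0 | 0 | 0 | 1 | 1 | 1 | 2 | 2 | 2 | 2 | 2 | 2
  row 3: 0 | 1 | 1 | 2 | 2 | 2 | 3 | 3 | 3 | 3 | 3 | 3
  row 4: 0 | 1 | 1 | 2 | 2 | 2 | 3 | 3 | 4 | 4 | 4 | 4
  row 5: 1 | 2 | 2 | 3 | 3 | 3 | 4 | 4 | 5 | 5 | 5 | 5
  row 6: 1 | 2 | 3 | 4 | 4 | 4 | 5 | 5 | 6 | 6 | 6 | 6
  row 7: 1 | 2 | 3 | 4 | 4 | 4 | 5 | 5 | 6 | 6 | 7 | 7
  row 8: 1 | 2 | 3 | 4 | 5 | 5 | 6 | 6 | 7 | 7 | 8 | 8
  row 9: 1 | 2 | 3 | 4 | 5 | 6 | 7 | 7 | 8 | 8 | 9 | 9
  row 10: 1 | 2 | 3 | 4 | 5 | 6 | 7 | 7 | 8 | 9 | 10 | 10
  row 11: 1 | 2 | 3 | 4 | 5 | 6 | 7 | 8 | 9 | 10 | 11 | 11
  row 12: 1 | 2 | 3 | 4 | 5 | 6 | 7 | 8 | 9 | 10 | 11 | 12

hence w(1..12) = (4, 7, 2, 9, 1, 3, 11, 5, 6, 10, 8, 12).

D(w) has 19 cells with 10 SE-corners; essential set:

[(2, 3, 0), (2, 6, 1), (4, 1, 0), (4, 3, 1), (4, 6, 2), (4, 8, 3), (7, 6, 4), (7, 8, 5), (7, 10, 6), (10, 8, 7)]


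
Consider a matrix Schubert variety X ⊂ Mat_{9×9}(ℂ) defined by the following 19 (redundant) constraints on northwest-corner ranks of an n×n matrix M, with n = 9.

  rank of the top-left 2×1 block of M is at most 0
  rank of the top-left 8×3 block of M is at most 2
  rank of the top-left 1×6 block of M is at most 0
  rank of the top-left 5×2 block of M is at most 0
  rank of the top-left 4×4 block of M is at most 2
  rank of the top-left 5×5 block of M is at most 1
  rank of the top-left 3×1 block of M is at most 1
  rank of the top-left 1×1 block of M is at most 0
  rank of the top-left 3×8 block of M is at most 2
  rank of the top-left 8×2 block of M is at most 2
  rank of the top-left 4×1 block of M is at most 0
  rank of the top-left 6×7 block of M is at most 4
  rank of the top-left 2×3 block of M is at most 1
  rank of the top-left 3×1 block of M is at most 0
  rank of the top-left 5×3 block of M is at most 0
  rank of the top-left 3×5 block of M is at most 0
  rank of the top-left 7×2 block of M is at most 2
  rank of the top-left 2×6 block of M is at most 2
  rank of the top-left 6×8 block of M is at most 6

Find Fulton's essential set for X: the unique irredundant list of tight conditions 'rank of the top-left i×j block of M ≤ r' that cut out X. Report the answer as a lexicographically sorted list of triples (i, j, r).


Rank table r_w(9×9) implied by the 19 constraints:

  row 1: 0 0 0 0 0 0 1 1 1
  row 2: 0 0 0 0 0 1 2 2 2
  row 3: 0 0 0 0 0 1 2 2 3
  row 4: 0 0 0 1 1 2 3 3 4
  row 5: 0 0 0 1 1 2 3 4 5
  row 6: 1 1 1 2 2 3 4 5 6
  row 7: 1 2 2 3 3 4 5 6 7
  row 8: 1 2 2 3 4 5 6 7 8
  row 9: 1 2 3 4 5 6 7 8 9

reading off 1-entries of Δ²R: w = (7, 6, 9, 4, 8, 1, 2, 5, 3).

Rothe diagram D(w) (25 cells), 6 SE-corners (essential conditions):

[(1, 6, 0), (3, 5, 0), (3, 8, 2), (5, 3, 0), (5, 5, 1), (8, 3, 2)]


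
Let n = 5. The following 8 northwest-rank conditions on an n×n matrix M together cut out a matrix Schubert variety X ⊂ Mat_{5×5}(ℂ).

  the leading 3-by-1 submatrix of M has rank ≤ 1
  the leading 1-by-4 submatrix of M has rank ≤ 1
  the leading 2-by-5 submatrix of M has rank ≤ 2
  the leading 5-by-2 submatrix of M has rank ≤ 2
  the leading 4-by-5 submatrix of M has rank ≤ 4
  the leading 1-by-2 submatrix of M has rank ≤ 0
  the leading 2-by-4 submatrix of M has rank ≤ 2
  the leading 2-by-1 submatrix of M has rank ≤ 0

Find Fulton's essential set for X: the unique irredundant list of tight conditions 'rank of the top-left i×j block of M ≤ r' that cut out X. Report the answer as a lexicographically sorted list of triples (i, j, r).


Recovering R(i,j) via the rank-extension bound from the 8 conditions:

  i=1: 0, 0, 1, 1, 1
  i=2: 0, 1, 2, 2, 2
  i=3: 1, 2, 3, 3, 3
  i=4: 1, 2, 3, 4, 4
  i=5: 1, 2, 3, 4, 5

hence w(1..5) = (3, 2, 1, 4, 5).

Fulton essential set (2 of the 3 Rothe cells):

[(1, 2, 0), (2, 1, 0)]


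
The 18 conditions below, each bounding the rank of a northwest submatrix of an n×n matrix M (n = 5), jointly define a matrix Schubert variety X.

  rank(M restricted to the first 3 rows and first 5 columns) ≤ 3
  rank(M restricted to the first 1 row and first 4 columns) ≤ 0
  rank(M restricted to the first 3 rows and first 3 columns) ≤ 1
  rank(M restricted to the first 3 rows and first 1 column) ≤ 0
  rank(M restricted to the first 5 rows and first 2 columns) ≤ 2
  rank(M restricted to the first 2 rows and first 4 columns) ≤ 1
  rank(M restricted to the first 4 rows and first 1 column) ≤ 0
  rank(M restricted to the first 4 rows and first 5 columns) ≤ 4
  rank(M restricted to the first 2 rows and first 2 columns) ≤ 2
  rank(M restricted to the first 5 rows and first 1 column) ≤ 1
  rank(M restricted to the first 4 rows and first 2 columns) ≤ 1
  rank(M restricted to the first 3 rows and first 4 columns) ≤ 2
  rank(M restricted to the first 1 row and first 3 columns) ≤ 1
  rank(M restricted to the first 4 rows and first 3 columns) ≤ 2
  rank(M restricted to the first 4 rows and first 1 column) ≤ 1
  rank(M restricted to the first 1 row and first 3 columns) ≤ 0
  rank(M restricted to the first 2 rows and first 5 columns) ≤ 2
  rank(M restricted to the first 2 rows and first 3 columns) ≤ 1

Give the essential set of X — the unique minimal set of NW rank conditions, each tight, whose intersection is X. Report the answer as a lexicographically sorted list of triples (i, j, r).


Reconstructing r_w from the 18 given conditions:

  R[1]: 0 0 0 0 1
  R[2]: 0 1 1 1 2
  R[3]: 0 1 1 2 3
  R[4]: 0 1 2 3 4
  R[5]: 1 2 3 4 5

hence w(1..5) = (5, 2, 4, 3, 1).

D(w) has 8 cells with 3 SE-corners; essential set:

[(1, 4, 0), (3, 3, 1), (4, 1, 0)]


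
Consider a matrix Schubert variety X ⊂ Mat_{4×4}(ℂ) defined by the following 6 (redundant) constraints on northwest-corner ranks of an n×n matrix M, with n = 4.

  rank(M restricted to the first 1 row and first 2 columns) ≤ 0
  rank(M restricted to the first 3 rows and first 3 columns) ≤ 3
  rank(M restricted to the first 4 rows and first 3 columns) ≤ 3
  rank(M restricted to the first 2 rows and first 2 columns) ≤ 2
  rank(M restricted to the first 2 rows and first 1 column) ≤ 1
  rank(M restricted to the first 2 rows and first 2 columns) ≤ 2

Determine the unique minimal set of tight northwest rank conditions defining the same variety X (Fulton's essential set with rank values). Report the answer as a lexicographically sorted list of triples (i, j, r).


The tightest implied rank at each (i,j), from the 6 conditions:

  i=1: 0, 0, 1, 1
  i=2: 1, 1, 2, 2
  i=3: 1, 2, 3, 3
  i=4: 1, 2, 3, 4

reading off 1-entries of Δ²R: w = (3, 1, 2, 4).

ℓ(w)=2; the 1 essential cell (i,j,r):

[(1, 2, 0)]


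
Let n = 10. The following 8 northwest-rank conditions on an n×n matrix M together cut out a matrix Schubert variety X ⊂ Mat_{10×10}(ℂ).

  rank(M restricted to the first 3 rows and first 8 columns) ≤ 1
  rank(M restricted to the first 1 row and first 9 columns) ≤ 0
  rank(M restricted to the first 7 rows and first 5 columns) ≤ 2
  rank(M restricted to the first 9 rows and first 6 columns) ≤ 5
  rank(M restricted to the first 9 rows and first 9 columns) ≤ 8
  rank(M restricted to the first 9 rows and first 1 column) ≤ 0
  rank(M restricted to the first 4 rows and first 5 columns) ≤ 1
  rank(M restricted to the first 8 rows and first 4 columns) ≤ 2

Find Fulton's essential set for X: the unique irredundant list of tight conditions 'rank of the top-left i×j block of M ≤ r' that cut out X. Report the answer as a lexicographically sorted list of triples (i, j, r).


Recovering R(i,j) via the rank-extension bound from the 8 conditions:

  R[1]: 0 0 0 0 0 0 0 0 0 1
  R[2]: 0 1 1 1 1 1 1 1 1 2
  R[3]: 0 1 1 1 1 1 1 1 2 3
  R[4]: 0 1 1 1 1 2 2 2 3 4
  R[5]: 0 1 2 2 2 3 3 3 4 5
  R[6]: 0 1 2 2 2 3 4 4 5 6
  R[7]: 0 1 2 2 2 3 4 5 6 7
  R[8]: 0 1 2 2 3 4 5 6 7 8
  R[9]: 0 1 2 3 4 5 6 7 8 9
  R[10]: 1 2 3 4 5 6 7 8 9 10

reading off 1-entries of Δ²R: w = (10, 2, 9, 6, 3, 7, 8, 5, 4, 1).

Rothe diagram D(w) (31 cells), 6 SE-corners (essential conditions):

[(1, 9, 0), (3, 8, 1), (4, 5, 1), (7, 5, 2), (8, 4, 2), (9, 1, 0)]


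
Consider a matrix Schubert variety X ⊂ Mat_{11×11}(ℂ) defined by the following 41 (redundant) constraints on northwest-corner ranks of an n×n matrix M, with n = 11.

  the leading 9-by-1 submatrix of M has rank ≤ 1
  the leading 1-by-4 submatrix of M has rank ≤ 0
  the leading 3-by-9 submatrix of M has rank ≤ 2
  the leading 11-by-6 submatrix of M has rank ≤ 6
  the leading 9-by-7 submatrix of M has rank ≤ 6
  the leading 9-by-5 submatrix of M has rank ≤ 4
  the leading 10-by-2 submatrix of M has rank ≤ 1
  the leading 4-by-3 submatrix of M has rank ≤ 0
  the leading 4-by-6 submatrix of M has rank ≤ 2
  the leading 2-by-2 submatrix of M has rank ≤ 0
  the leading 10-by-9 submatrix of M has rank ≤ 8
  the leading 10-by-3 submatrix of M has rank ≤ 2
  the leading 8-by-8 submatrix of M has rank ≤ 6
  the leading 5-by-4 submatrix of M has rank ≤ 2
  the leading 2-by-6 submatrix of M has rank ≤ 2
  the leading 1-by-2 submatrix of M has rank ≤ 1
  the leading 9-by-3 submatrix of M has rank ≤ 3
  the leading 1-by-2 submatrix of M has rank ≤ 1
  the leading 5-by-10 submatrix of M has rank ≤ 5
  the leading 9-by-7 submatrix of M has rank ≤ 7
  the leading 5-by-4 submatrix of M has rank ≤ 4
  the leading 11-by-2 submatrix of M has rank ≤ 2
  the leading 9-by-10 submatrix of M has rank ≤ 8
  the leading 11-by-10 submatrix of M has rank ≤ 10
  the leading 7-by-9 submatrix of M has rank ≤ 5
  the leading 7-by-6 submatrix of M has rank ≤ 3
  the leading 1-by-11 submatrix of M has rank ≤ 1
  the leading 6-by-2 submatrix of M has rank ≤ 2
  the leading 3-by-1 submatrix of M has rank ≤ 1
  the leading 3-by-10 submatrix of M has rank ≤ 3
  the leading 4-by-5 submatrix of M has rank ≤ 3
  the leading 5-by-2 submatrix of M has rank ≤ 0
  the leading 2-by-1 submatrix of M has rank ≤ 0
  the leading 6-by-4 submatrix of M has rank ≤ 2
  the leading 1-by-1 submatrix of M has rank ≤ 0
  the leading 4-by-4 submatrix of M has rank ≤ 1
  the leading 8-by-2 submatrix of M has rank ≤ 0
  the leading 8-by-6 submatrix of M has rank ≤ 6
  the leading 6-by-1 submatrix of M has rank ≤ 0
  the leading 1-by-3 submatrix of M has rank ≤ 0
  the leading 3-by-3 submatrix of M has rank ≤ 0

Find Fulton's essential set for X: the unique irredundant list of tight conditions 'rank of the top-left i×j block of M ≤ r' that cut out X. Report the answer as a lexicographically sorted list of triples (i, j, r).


Reconstructing r_w from the 41 given conditions:

  i=1: 0 0 0 0 1 1 1 1 1 1 1
  i=2: 0 0 0 1 2 2 2 2 2 2 2
  i=3: 0 0 0 1 2 2 2 2 2 3 3
  i=4: 0 0 0 1 2 2 3 3 3 4 4
  i=5: 0 0 1 2 3 3 4 4 4 5 5
  i=6: 0 0 1 2 3 3 4 5 5 6 6
  i=7: 0 0 1 2 3 3 4 5 5 6 7
  i=8: 0 0 1 2 3 4 5 6 6 7 8
  i=9: 1 1 2 3 4 5 6 7 7 8 9
  i=10: 1 1 2 3 4 5 6 7 8 9 10
  i=11: 1 2 3 4 5 6 7 8 9 10 11

so w = (5, 4, 10, 7, 3, 8, 11, 6, 1, 9, 2).

D(w) has 30 cells with 8 SE-corners; essential set:

[(1, 4, 0), (3, 9, 2), (4, 3, 0), (4, 6, 2), (7, 6, 3), (7, 9, 5), (8, 2, 0), (10, 2, 1)]


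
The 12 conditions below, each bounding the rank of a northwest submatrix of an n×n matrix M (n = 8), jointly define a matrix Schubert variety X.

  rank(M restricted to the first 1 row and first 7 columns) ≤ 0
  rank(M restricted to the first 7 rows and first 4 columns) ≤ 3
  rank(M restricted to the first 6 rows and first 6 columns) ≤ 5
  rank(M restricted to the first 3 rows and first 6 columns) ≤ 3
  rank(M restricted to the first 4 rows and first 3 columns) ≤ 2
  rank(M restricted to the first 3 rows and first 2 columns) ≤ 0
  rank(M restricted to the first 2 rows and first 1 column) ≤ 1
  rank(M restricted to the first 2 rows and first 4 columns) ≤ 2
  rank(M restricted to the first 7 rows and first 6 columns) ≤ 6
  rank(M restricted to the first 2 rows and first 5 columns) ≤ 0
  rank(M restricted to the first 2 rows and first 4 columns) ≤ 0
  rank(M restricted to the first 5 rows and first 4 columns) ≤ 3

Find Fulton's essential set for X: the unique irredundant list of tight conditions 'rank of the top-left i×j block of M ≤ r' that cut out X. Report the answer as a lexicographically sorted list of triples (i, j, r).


Computing R[i][j] = min implied NW-rank bound (n=8, 12 conditions):

  i=1: 0 | 0 | 0 | 0 | 0 | 0 | 0 | 1
  i=2: 0 | 0 | 0 | 0 | 0 | 1 | 1 | 2
  i=3: 0 | 0 | 1 | 1 | 1 | 2 | 2 | 3
  i=4: 1 | 1 | 2 | 2 | 2 | 3 | 3 | 4
  i=5: 1 | 2 | 3 | 3 | 3 | 4 | 4 | 5
  i=6: 1 | 2 | 3 | 3 | 4 | 5 | 5 | 6
  i=7: 1 | 2 | 3 | 3 | 4 | 5 | 6 | 7
  i=8: 1 | 2 | 3 | 4 | 5 | 6 | 7 | 8

hence w(1..8) = (8, 6, 3, 1, 2, 5, 7, 4).

4 SE-corners of the 16-cell Rothe diagram give Ess(w):

[(1, 7, 0), (2, 5, 0), (3, 2, 0), (7, 4, 3)]


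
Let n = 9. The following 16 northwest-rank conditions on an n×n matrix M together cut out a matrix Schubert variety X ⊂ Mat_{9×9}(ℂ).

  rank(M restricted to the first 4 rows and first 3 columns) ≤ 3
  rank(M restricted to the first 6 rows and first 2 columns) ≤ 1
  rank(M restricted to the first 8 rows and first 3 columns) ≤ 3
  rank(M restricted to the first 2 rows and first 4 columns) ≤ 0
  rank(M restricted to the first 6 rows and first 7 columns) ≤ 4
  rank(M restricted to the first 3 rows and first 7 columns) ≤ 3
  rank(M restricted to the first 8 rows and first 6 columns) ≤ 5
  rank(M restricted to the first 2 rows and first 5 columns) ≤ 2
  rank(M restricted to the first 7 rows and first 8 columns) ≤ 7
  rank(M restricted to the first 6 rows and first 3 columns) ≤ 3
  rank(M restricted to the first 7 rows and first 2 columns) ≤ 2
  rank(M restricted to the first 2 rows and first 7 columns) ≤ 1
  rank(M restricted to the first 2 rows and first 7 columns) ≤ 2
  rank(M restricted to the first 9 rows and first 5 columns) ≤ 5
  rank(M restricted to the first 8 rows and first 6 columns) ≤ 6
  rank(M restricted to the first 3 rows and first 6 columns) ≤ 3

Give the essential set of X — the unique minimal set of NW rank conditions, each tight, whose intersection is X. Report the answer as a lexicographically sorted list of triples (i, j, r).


Recovering R(i,j) via the rank-extension bound from the 16 conditions:

  R[1]: 0  0  0  0  1  1  1  1  1
  R[2]: 0  0  0  0  1  1  1  2  2
  R[3]: 1  1  1  1  2  2  2  3  3
  R[4]: 1  1  2  2  3  3  3  4  4
  R[5]: 1  1  2  3  4  4  4  5  5
  R[6]: 1  1  2  3  4  4  4  5  6
  R[7]: 1  2  3  4  5  5  5  6  7
  R[8]: 1  2  3  4  5  5  6  7  8
  R[9]: 1  2  3  4  5  6  7  8  9

so w = (5, 8, 1, 3, 4, 9, 2, 7, 6).

D(w) has 16 cells with 5 SE-corners; essential set:

[(2, 4, 0), (2, 7, 1), (6, 2, 1), (6, 7, 4), (8, 6, 5)]


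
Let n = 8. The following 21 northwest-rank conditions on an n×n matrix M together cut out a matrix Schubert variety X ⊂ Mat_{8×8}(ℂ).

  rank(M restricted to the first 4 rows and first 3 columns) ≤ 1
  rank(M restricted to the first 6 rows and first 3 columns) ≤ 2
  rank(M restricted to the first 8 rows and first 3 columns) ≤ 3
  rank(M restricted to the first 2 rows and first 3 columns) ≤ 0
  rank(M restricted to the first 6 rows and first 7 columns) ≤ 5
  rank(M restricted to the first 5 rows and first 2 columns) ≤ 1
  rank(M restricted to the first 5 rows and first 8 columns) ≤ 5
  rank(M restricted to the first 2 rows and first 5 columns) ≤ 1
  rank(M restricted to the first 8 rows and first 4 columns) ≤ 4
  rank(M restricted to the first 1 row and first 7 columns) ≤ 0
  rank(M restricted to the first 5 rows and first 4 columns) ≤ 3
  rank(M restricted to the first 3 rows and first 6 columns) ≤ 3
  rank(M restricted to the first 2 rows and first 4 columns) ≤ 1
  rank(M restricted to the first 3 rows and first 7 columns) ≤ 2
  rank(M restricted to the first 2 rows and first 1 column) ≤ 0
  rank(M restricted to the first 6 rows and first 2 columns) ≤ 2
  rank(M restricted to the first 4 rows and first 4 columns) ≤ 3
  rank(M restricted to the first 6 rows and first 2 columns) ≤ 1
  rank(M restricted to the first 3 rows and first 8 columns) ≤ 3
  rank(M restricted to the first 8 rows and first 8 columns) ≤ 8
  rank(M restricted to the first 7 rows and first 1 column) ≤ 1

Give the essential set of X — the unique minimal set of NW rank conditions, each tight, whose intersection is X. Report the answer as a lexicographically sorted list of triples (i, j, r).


Propagating the 21 rank bounds to every northwest block:

  R[1]: 0, 0, 0, 0, 0, 0, 0, 1
  R[2]: 0, 0, 0, 1, 1, 1, 1, 2
  R[3]: 1, 1, 1, 2, 2, 2, 2, 3
  R[4]: 1, 1, 1, 2, 3, 3, 3, 4
  R[5]: 1, 1, 2, 3, 4, 4, 4, 5
  R[6]: 1, 1, 2, 3, 4, 5, 5, 6
  R[7]: 1, 2, 3, 4, 5, 6, 6, 7
  R[8]: 1, 2, 3, 4, 5, 6, 7, 8

the unique w with this rank table is (8, 4, 1, 5, 3, 6, 2, 7).

Rothe diagram D(w) (14 cells), 4 SE-corners (essential conditions):

[(1, 7, 0), (2, 3, 0), (4, 3, 1), (6, 2, 1)]


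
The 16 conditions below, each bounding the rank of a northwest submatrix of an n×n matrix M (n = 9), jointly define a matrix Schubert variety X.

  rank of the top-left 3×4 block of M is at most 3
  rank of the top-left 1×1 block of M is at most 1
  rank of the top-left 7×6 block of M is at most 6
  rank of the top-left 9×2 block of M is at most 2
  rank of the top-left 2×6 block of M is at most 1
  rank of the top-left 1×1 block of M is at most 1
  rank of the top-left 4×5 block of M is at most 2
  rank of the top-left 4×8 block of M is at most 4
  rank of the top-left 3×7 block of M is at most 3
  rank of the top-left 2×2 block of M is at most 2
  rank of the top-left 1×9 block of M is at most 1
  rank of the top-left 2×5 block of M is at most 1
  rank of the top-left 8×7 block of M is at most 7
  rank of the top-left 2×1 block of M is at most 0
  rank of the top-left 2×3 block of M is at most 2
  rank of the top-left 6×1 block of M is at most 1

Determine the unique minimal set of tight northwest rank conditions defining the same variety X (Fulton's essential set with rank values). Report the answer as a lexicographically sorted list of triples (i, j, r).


The tightest implied rank at each (i,j), from the 16 conditions:

  0, 1, 1, 1, 1, 1, 1, 1, 1
  0, 1, 1, 1, 1, 1, 2, 2, 2
  1, 2, 2, 2, 2, 2, 3, 3, 3
  1, 2, 2, 2, 2, 3, 4, 4, 4
  1, 2, 3, 3, 3, 4, 5, 5, 5
  1, 2, 3, 4, 4, 5, 6, 6, 6
  1, 2, 3, 4, 5, 6, 7, 7, 7
  1, 2, 3, 4, 5, 6, 7, 8, 8
  1, 2, 3, 4, 5, 6, 7, 8, 9

the unique w with this rank table is (2, 7, 1, 6, 3, 4, 5, 8, 9).

ℓ(w)=9; the 3 essential cells (i,j,r):

[(2, 1, 0), (2, 6, 1), (4, 5, 2)]
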